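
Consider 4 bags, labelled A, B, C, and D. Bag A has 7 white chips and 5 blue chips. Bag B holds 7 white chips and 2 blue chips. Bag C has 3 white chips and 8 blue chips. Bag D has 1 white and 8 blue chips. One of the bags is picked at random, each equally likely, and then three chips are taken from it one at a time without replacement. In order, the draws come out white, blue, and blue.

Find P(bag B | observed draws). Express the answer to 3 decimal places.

0.067

Compute the likelihood of the observed sequence for each case: P(data | bag A) = (7/12)(5/11)(4/10) = 0.10606; P(data | bag B) = (7/9)(2/8)(1/7) = 0.027778; P(data | bag C) = (3/11)(8/10)(7/9) = 0.1697; P(data | bag D) = (1/9)(8/8)(7/7) = 0.11111.
Multiplying each by its prior: 1/4 · 0.10606 = 0.026515, 1/4 · 0.027778 = 0.0069444, 1/4 · 0.1697 = 0.042424, 1/4 · 0.11111 = 0.027778; with total 0.10366.
Hence P(bag B | data) = (0.0069444) / (0.10366) = 0.066991.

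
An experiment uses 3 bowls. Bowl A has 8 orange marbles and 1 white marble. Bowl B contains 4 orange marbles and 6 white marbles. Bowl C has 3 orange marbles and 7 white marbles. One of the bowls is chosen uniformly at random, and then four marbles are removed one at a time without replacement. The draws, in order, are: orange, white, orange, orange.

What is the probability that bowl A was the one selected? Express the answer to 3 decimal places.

0.751

Under each hypothesis, the probability of the observed sequence is: P(data | bowl A) = (8/9)(1/8)(7/7)(6/6) = 0.11111; P(data | bowl B) = (4/10)(6/9)(3/8)(2/7) = 0.028571; P(data | bowl C) = (3/10)(7/9)(2/8)(1/7) = 0.0083333.
Multiplying each by its prior: 1/3 · 0.11111 = 0.037037, 1/3 · 0.028571 = 0.0095238, 1/3 · 0.0083333 = 0.0027778; these sum to 0.049339.
Therefore the posterior P(bowl A | data) = (0.037037) / (0.049339) = 0.75067.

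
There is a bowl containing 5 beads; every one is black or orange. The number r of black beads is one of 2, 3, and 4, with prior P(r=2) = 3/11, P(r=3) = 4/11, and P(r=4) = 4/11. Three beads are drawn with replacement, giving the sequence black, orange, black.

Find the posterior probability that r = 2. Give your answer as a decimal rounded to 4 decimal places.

0.2093

The likelihood of the observed sequence under each hypothesis: P(data | r = 2) = (2/5)(3/5)(2/5) = 0.096; P(data | r = 3) = (3/5)(2/5)(3/5) = 0.144; P(data | r = 4) = (4/5)(1/5)(4/5) = 0.128.
The prior-weighted likelihoods are 3/11 · 0.096 = 0.026182, 4/11 · 0.144 = 0.052364, 4/11 · 0.128 = 0.046545; these sum to 0.12509.
Therefore the posterior P(r = 2 | data) = (0.026182) / (0.12509) = 0.2093.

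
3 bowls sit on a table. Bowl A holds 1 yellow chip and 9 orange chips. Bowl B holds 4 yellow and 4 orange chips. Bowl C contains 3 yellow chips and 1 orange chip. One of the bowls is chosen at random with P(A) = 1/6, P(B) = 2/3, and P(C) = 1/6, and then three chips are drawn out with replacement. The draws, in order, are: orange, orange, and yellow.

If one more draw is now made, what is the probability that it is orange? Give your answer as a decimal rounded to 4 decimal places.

0.5329

Compute the likelihood of the observed sequence for each case: P(data | bowl A) = (9/10)(9/10)(1/10) = 0.081; P(data | bowl B) = (4/8)(4/8)(4/8) = 0.125; P(data | bowl C) = (1/4)(1/4)(3/4) = 0.046875.
Multiplying each by its prior: 1/6 · 0.081 = 0.0135, 2/3 · 0.125 = 0.083333, 1/6 · 0.046875 = 0.0078125; these sum to 0.10465.
The posterior is then P(bowl A | data) = 0.12901, P(bowl B | data) = 0.79634, P(bowl C | data) = 0.074657.
The predictive probability is P(orange next | data) = (9/10)(0.12901) + (1/2)(0.79634) + (1/4)(0.074657) = 0.53294.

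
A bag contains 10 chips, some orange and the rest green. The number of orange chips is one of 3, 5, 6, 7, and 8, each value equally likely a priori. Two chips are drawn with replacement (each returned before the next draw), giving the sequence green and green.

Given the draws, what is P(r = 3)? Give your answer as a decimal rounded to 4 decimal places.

0.4757

Compute the likelihood of the observed sequence for each case: P(data | r = 3) = (7/10)(7/10) = 49/100; P(data | r = 5) = (5/10)(5/10) = 1/4; P(data | r = 6) = (4/10)(4/10) = 4/25; P(data | r = 7) = (3/10)(3/10) = 9/100; P(data | r = 8) = (2/10)(2/10) = 1/25.
The prior-weighted likelihoods are 1/5 · 49/100 = 49/500, 1/5 · 1/4 = 1/20, 1/5 · 4/25 = 4/125, 1/5 · 9/100 = 9/500, 1/5 · 1/25 = 1/125; with total 103/500.
By Bayes' rule, P(r = 3 | data) = (49/500) / (103/500) = 49/103.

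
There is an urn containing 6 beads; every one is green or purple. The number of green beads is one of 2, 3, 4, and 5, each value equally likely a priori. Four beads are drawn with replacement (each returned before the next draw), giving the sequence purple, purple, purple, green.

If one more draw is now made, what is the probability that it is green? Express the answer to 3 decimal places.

0.442

For each hypothesis, P(data | H) works out to: P(data | r = 2) = (4/6)(4/6)(4/6)(2/6) = 0.098765; P(data | r = 3) = (3/6)(3/6)(3/6)(3/6) = 0.0625; P(data | r = 4) = (2/6)(2/6)(2/6)(4/6) = 0.024691; P(data | r = 5) = (1/6)(1/6)(1/6)(5/6) = 0.003858.
Multiplying each by its prior: 1/4 · 0.098765 = 0.024691, 1/4 · 0.0625 = 0.015625, 1/4 · 0.024691 = 0.0061728, 1/4 · 0.003858 = 0.00096451; these sum to 0.047454.
The posterior is then P(r = 2 | data) = 0.52033, P(r = 3 | data) = 0.32927, P(r = 4 | data) = 0.13008, P(r = 5 | data) = 0.020325.
Averaging over the posterior, P(green next | data) = (1/3)(0.52033) + (1/2)(0.32927) + (2/3)(0.13008) + (5/6)(0.020325) = 0.44173.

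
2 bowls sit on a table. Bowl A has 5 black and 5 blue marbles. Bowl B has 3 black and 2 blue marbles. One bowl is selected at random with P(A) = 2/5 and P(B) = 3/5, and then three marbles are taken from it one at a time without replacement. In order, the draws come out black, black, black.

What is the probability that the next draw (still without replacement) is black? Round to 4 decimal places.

Under each hypothesis, the probability of the observed sequence is: P(data | bowl A) = (5/10)(4/9)(3/8) = 1/12; P(data | bowl B) = (3/5)(2/4)(1/3) = 1/10.
The prior-weighted likelihoods are 2/5 · 1/12 = 1/30, 3/5 · 1/10 = 3/50; with total 7/75.
Dividing through by the total gives posterior P(bowl A | data) = 5/14, P(bowl B | data) = 9/14.
Averaging over the posterior, P(black next | data) = (2/7)(5/14) + (0)(9/14) = 5/49.

0.1020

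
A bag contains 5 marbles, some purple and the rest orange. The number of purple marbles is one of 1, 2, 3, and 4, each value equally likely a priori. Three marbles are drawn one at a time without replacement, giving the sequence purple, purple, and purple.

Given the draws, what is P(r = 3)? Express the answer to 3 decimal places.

0.200

Under each hypothesis, the probability of the observed sequence is: P(data | r = 1) = (1/5)(0/4) = 0; P(data | r = 2) = (2/5)(1/4)(0/3) = 0; P(data | r = 3) = (3/5)(2/4)(1/3) = 1/10; P(data | r = 4) = (4/5)(3/4)(2/3) = 2/5.
The prior-weighted likelihoods are 1/4 · 0 = 0, 1/4 · 0 = 0, 1/4 · 1/10 = 1/40, 1/4 · 2/5 = 1/10; these sum to 1/8.
So P(r = 3 | data) = (1/40) / (1/8) = 1/5.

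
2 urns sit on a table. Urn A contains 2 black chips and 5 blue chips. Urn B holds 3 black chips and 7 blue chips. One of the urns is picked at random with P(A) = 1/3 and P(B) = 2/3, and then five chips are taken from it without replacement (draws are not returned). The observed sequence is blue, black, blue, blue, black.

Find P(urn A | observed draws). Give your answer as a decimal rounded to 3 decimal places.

Compute the likelihood of the observed sequence for each case: P(data | urn A) = (5/7)(2/6)(4/5)(3/4)(1/3) = 1/21; P(data | urn B) = (7/10)(3/9)(6/8)(5/7)(2/6) = 1/24.
The prior-weighted likelihoods are 1/3 · 1/21 = 1/63, 2/3 · 1/24 = 1/36; these sum to 11/252.
By Bayes' rule, P(urn A | data) = (1/63) / (11/252) = 4/11.

0.364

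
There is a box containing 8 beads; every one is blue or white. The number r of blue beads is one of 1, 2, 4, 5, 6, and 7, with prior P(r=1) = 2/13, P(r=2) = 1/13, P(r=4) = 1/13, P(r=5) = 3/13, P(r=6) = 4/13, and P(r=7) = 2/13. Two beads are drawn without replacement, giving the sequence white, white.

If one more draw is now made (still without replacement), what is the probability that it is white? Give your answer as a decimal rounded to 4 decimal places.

Under each hypothesis, the probability of the observed sequence is: P(data | r = 1) = (7/8)(6/7) = 3/4; P(data | r = 2) = (6/8)(5/7) = 15/28; P(data | r = 4) = (4/8)(3/7) = 3/14; P(data | r = 5) = (3/8)(2/7) = 3/28; P(data | r = 6) = (2/8)(1/7) = 1/28; P(data | r = 7) = (1/8)(0/7) = 0.
Multiplying each by its prior: 2/13 · 3/4 = 3/26, 1/13 · 15/28 = 15/364, 1/13 · 3/14 = 3/182, 3/13 · 3/28 = 9/364, 4/13 · 1/28 = 1/91, 2/13 · 0 = 0; these sum to 19/91.
Dividing through by the total gives posterior P(r = 1 | data) = 21/38, P(r = 2 | data) = 15/76, P(r = 4 | data) = 3/38, P(r = 5 | data) = 9/76, P(r = 6 | data) = 1/19, P(r = 7 | data) = 0.
Averaging over the posterior, P(white next | data) = (5/6)(21/38) + (2/3)(15/76) + (1/3)(3/38) + (1/6)(9/76) + (0)(1/19) = 97/152.

0.6382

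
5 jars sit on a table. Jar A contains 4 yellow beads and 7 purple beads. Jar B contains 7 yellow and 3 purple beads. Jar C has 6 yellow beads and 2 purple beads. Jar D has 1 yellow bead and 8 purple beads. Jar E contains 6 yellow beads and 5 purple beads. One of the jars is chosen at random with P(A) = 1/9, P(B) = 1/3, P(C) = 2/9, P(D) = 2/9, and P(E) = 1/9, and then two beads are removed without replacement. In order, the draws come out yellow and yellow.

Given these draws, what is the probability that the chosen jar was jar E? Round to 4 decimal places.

0.0956

Compute the likelihood of the observed sequence for each case: P(data | jar A) = (4/11)(3/10) = 0.10909; P(data | jar B) = (7/10)(6/9) = 0.46667; P(data | jar C) = (6/8)(5/7) = 0.53571; P(data | jar D) = (1/9)(0/8) = 0; P(data | jar E) = (6/11)(5/10) = 0.27273.
Weighting by the prior gives 1/9 · 0.10909 = 0.012121, 1/3 · 0.46667 = 0.15556, 2/9 · 0.53571 = 0.11905, 2/9 · 0 = 0, 1/9 · 0.27273 = 0.030303; summing to 0.31703.
So P(jar E | data) = (0.030303) / (0.31703) = 0.095585.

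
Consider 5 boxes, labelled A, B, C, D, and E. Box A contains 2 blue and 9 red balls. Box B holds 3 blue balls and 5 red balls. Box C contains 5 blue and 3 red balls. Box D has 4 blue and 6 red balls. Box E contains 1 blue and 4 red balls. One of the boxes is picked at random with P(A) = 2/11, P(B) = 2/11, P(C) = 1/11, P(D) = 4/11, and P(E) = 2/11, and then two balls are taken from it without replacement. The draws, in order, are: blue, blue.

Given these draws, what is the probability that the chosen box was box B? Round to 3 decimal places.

For each hypothesis, P(data | H) works out to: P(data | box A) = (2/11)(1/10) = 0.018182; P(data | box B) = (3/8)(2/7) = 0.10714; P(data | box C) = (5/8)(4/7) = 0.35714; P(data | box D) = (4/10)(3/9) = 0.13333; P(data | box E) = (1/5)(0/4) = 0.
Weighting by the prior gives 2/11 · 0.018182 = 0.0033058, 2/11 · 0.10714 = 0.019481, 1/11 · 0.35714 = 0.032468, 4/11 · 0.13333 = 0.048485, 2/11 · 0 = 0; summing to 0.10374.
Therefore the posterior P(box B | data) = (0.019481) / (0.10374) = 0.18778.

0.188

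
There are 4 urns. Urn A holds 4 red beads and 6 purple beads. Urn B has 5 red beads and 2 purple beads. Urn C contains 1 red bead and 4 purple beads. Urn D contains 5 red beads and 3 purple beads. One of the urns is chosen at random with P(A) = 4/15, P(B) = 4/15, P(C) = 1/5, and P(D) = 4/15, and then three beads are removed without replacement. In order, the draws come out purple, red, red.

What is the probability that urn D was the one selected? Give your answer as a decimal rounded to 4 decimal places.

0.3807

The likelihood of the observed sequence under each hypothesis: P(data | urn A) = (6/10)(4/9)(3/8) = 0.1; P(data | urn B) = (2/7)(5/6)(4/5) = 0.19048; P(data | urn C) = (4/5)(1/4)(0/3) = 0; P(data | urn D) = (3/8)(5/7)(4/6) = 0.17857.
The prior-weighted likelihoods are 4/15 · 0.1 = 0.026667, 4/15 · 0.19048 = 0.050794, 1/5 · 0 = 0, 4/15 · 0.17857 = 0.047619; with total 0.12508.
So P(urn D | data) = (0.047619) / (0.12508) = 0.38071.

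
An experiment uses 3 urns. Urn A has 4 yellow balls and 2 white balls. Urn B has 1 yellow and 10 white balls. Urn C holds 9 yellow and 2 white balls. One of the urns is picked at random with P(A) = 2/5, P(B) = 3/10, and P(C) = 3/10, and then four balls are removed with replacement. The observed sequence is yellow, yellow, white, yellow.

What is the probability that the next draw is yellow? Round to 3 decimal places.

0.730

For each hypothesis, P(data | H) works out to: P(data | urn A) = (4/6)(4/6)(2/6)(4/6) = 0.098765; P(data | urn B) = (1/11)(1/11)(10/11)(1/11) = 0.00068301; P(data | urn C) = (9/11)(9/11)(2/11)(9/11) = 0.099583.
The prior-weighted likelihoods are 2/5 · 0.098765 = 0.039506, 3/10 · 0.00068301 = 0.0002049, 3/10 · 0.099583 = 0.029875; with total 0.069586.
The posterior is then P(urn A | data) = 0.56773, P(urn B | data) = 0.0029446, P(urn C | data) = 0.42932.
So P(yellow next | data) = Σ P(yellow next | H) P(H | data) = (2/3)(0.56773) + (1/11)(0.0029446) + (9/11)(0.42932) = 0.73002.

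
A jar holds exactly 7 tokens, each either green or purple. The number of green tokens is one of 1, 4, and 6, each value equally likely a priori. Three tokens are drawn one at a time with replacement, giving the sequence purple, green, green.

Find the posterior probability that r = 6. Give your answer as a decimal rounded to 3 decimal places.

0.400

Compute the likelihood of the observed sequence for each case: P(data | r = 1) = (6/7)(1/7)(1/7) = 6/343; P(data | r = 4) = (3/7)(4/7)(4/7) = 48/343; P(data | r = 6) = (1/7)(6/7)(6/7) = 36/343.
Weighting by the prior gives 1/3 · 6/343 = 2/343, 1/3 · 48/343 = 16/343, 1/3 · 36/343 = 12/343; with total 30/343.
So P(r = 6 | data) = (12/343) / (30/343) = 2/5.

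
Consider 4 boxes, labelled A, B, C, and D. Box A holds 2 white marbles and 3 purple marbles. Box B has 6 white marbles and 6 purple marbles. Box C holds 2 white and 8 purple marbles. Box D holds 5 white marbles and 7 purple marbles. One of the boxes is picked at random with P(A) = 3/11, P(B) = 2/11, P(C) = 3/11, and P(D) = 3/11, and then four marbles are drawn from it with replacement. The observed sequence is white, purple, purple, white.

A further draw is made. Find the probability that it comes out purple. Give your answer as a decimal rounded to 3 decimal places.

Under each hypothesis, the probability of the observed sequence is: P(data | box A) = (2/5)(3/5)(3/5)(2/5) = 0.0576; P(data | box B) = (6/12)(6/12)(6/12)(6/12) = 0.0625; P(data | box C) = (2/10)(8/10)(8/10)(2/10) = 0.0256; P(data | box D) = (5/12)(7/12)(7/12)(5/12) = 0.059076.
Weighting by the prior gives 3/11 · 0.0576 = 0.015709, 2/11 · 0.0625 = 0.011364, 3/11 · 0.0256 = 0.0069818, 3/11 · 0.059076 = 0.016112; these sum to 0.050166.
The posterior is then P(box A | data) = 0.31314, P(box B | data) = 0.22652, P(box C | data) = 0.13917, P(box D | data) = 0.32117.
The predictive probability is P(purple next | data) = (3/5)(0.31314) + (1/2)(0.22652) + (4/5)(0.13917) + (7/12)(0.32117) = 0.59983.

0.600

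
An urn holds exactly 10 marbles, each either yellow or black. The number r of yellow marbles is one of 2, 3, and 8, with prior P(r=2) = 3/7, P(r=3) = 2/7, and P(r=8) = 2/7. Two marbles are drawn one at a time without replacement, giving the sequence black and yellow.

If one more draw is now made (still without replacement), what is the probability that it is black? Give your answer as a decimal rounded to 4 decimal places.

Compute the likelihood of the observed sequence for each case: P(data | r = 2) = (8/10)(2/9) = 8/45; P(data | r = 3) = (7/10)(3/9) = 7/30; P(data | r = 8) = (2/10)(8/9) = 8/45.
Weighting by the prior gives 3/7 · 8/45 = 8/105, 2/7 · 7/30 = 1/15, 2/7 · 8/45 = 16/315; these sum to 61/315.
Dividing through by the total gives posterior P(r = 2 | data) = 24/61, P(r = 3 | data) = 21/61, P(r = 8 | data) = 16/61.
So P(black next | data) = Σ P(black next | H) P(H | data) = (7/8)(24/61) + (3/4)(21/61) + (1/8)(16/61) = 155/244.

0.6352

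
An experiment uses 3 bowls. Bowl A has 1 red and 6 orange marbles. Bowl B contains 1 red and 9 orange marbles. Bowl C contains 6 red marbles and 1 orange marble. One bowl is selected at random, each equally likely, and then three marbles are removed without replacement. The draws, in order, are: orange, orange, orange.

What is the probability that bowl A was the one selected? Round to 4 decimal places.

0.4494

Compute the likelihood of the observed sequence for each case: P(data | bowl A) = (6/7)(5/6)(4/5) = 4/7; P(data | bowl B) = (9/10)(8/9)(7/8) = 7/10; P(data | bowl C) = (1/7)(0/6) = 0.
Multiplying each by its prior: 1/3 · 4/7 = 4/21, 1/3 · 7/10 = 7/30, 1/3 · 0 = 0; with total 89/210.
By Bayes' rule, P(bowl A | data) = (4/21) / (89/210) = 40/89.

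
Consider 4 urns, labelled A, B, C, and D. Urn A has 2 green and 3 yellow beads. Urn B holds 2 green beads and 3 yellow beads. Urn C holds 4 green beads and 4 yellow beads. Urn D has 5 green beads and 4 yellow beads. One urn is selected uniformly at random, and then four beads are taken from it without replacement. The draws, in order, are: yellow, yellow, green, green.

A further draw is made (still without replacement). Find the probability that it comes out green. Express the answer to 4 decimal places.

The likelihood of the observed sequence under each hypothesis: P(data | urn A) = (3/5)(2/4)(2/3)(1/2) = 1/10; P(data | urn B) = (3/5)(2/4)(2/3)(1/2) = 1/10; P(data | urn C) = (4/8)(3/7)(4/6)(3/5) = 3/35; P(data | urn D) = (4/9)(3/8)(5/7)(4/6) = 5/63.
Multiplying each by its prior: 1/4 · 1/10 = 1/40, 1/4 · 1/10 = 1/40, 1/4 · 3/35 = 3/140, 1/4 · 5/63 = 5/252; summing to 23/252.
Dividing through by the total gives posterior P(urn A | data) = 63/230, P(urn B | data) = 63/230, P(urn C | data) = 27/115, P(urn D | data) = 5/23.
So P(green next | data) = Σ P(green next | H) P(H | data) = (0)(63/230) + (0)(63/230) + (1/2)(27/115) + (3/5)(5/23) = 57/230.

0.2478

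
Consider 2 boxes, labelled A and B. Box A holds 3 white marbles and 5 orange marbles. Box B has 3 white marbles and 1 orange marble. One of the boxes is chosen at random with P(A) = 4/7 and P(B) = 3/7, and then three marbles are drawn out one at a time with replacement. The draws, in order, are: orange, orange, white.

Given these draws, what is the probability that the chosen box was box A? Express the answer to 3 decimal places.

0.806

Under each hypothesis, the probability of the observed sequence is: P(data | box A) = (5/8)(5/8)(3/8) = 75/512; P(data | box B) = (1/4)(1/4)(3/4) = 3/64.
Weighting by the prior gives 4/7 · 75/512 = 75/896, 3/7 · 3/64 = 9/448; these sum to 93/896.
Hence P(box A | data) = (75/896) / (93/896) = 25/31.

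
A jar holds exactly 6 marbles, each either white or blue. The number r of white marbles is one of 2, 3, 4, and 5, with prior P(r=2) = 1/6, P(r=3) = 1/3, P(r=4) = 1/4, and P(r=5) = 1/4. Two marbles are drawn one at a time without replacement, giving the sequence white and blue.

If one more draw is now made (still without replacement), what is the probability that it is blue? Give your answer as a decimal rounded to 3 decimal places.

Under each hypothesis, the probability of the observed sequence is: P(data | r = 2) = (2/6)(4/5) = 4/15; P(data | r = 3) = (3/6)(3/5) = 3/10; P(data | r = 4) = (4/6)(2/5) = 4/15; P(data | r = 5) = (5/6)(1/5) = 1/6.
Multiplying each by its prior: 1/6 · 4/15 = 2/45, 1/3 · 3/10 = 1/10, 1/4 · 4/15 = 1/15, 1/4 · 1/6 = 1/24; with total 91/360.
Dividing through by the total gives posterior P(r = 2 | data) = 16/91, P(r = 3 | data) = 36/91, P(r = 4 | data) = 24/91, P(r = 5 | data) = 15/91.
Averaging over the posterior, P(blue next | data) = (3/4)(16/91) + (1/2)(36/91) + (1/4)(24/91) + (0)(15/91) = 36/91.

0.396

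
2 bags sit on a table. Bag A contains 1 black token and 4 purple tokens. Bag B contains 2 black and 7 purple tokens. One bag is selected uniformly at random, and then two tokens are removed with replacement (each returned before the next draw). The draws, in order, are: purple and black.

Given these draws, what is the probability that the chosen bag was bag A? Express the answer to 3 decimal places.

The likelihood of the observed sequence under each hypothesis: P(data | bag A) = (4/5)(1/5) = 0.16; P(data | bag B) = (7/9)(2/9) = 0.17284.
Multiplying each by its prior: 1/2 · 0.16 = 0.08, 1/2 · 0.17284 = 0.08642; these sum to 0.16642.
By Bayes' rule, P(bag A | data) = (0.08) / (0.16642) = 0.48071.

0.481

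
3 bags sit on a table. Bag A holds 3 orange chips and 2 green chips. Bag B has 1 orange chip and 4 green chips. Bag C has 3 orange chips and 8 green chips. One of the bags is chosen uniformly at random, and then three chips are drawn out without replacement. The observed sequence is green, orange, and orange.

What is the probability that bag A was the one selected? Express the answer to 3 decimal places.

0.805

Compute the likelihood of the observed sequence for each case: P(data | bag A) = (2/5)(3/4)(2/3) = 1/5; P(data | bag B) = (4/5)(1/4)(0/3) = 0; P(data | bag C) = (8/11)(3/10)(2/9) = 8/165.
The prior-weighted likelihoods are 1/3 · 1/5 = 1/15, 1/3 · 0 = 0, 1/3 · 8/165 = 8/495; with total 41/495.
Hence P(bag A | data) = (1/15) / (41/495) = 33/41.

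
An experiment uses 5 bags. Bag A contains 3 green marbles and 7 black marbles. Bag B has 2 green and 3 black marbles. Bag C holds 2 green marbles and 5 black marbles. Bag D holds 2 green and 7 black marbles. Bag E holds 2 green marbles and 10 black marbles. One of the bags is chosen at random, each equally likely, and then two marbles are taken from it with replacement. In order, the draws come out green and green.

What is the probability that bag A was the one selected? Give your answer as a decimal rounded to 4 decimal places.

The likelihood of the observed sequence under each hypothesis: P(data | bag A) = (3/10)(3/10) = 0.09; P(data | bag B) = (2/5)(2/5) = 0.16; P(data | bag C) = (2/7)(2/7) = 0.081633; P(data | bag D) = (2/9)(2/9) = 0.049383; P(data | bag E) = (2/12)(2/12) = 0.027778.
The prior-weighted likelihoods are 1/5 · 0.09 = 0.018, 1/5 · 0.16 = 0.032, 1/5 · 0.081633 = 0.016327, 1/5 · 0.049383 = 0.0098765, 1/5 · 0.027778 = 0.0055556; summing to 0.081759.
So P(bag A | data) = (0.018) / (0.081759) = 0.22016.

0.2202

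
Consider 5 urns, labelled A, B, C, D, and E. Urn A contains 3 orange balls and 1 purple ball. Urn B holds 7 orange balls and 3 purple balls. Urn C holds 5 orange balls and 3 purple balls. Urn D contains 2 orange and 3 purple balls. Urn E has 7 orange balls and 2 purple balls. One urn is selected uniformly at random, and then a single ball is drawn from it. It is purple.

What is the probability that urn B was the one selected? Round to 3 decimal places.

The likelihood of this draw under each hypothesis: P(data | urn A) = (1/4) = 0.25; P(data | urn B) = (3/10) = 0.3; P(data | urn C) = (3/8) = 0.375; P(data | urn D) = (3/5) = 0.6; P(data | urn E) = (2/9) = 0.22222.
The prior-weighted likelihoods are 1/5 · 0.25 = 0.05, 1/5 · 0.3 = 0.06, 1/5 · 0.375 = 0.075, 1/5 · 0.6 = 0.12, 1/5 · 0.22222 = 0.044444; summing to 0.34944.
By Bayes' rule, P(urn B | data) = (0.06) / (0.34944) = 0.1717.

0.172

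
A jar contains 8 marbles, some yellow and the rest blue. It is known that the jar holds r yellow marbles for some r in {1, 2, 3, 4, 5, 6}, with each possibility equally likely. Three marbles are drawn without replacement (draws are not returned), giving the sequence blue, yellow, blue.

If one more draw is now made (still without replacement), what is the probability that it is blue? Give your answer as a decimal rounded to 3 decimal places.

For each hypothesis, P(data | H) works out to: P(data | r = 1) = (7/8)(1/7)(6/6) = 1/8; P(data | r = 2) = (6/8)(2/7)(5/6) = 5/28; P(data | r = 3) = (5/8)(3/7)(4/6) = 5/28; P(data | r = 4) = (4/8)(4/7)(3/6) = 1/7; P(data | r = 5) = (3/8)(5/7)(2/6) = 5/56; P(data | r = 6) = (2/8)(6/7)(1/6) = 1/28.
Weighting by the prior gives 1/6 · 1/8 = 1/48, 1/6 · 5/28 = 5/168, 1/6 · 5/28 = 5/168, 1/6 · 1/7 = 1/42, 1/6 · 5/56 = 5/336, 1/6 · 1/28 = 1/168; these sum to 1/8.
The posterior is then P(r = 1 | data) = 1/6, P(r = 2 | data) = 5/21, P(r = 3 | data) = 5/21, P(r = 4 | data) = 4/21, P(r = 5 | data) = 5/42, P(r = 6 | data) = 1/21.
The predictive probability is P(blue next | data) = (1)(1/6) + (4/5)(5/21) + (3/5)(5/21) + (2/5)(4/21) + (1/5)(5/42) + (0)(1/21) = 3/5.

0.600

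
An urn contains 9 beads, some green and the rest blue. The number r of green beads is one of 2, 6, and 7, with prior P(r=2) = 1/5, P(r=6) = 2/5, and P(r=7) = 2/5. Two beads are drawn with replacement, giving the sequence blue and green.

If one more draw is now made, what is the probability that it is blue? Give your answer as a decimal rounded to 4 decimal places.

Under each hypothesis, the probability of the observed sequence is: P(data | r = 2) = (7/9)(2/9) = 14/81; P(data | r = 6) = (3/9)(6/9) = 2/9; P(data | r = 7) = (2/9)(7/9) = 14/81.
Multiplying each by its prior: 1/5 · 14/81 = 14/405, 2/5 · 2/9 = 4/45, 2/5 · 14/81 = 28/405; summing to 26/135.
Normalising, the posterior is P(r = 2 | data) = 7/39, P(r = 6 | data) = 6/13, P(r = 7 | data) = 14/39.
The predictive probability is P(blue next | data) = (7/9)(7/39) + (1/3)(6/13) + (2/9)(14/39) = 131/351.

0.3732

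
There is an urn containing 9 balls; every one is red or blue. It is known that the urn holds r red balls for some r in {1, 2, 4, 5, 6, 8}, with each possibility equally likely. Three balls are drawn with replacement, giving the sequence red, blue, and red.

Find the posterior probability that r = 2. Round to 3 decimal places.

0.072

Compute the likelihood of the observed sequence for each case: P(data | r = 1) = (1/9)(8/9)(1/9) = 0.010974; P(data | r = 2) = (2/9)(7/9)(2/9) = 0.038409; P(data | r = 4) = (4/9)(5/9)(4/9) = 0.10974; P(data | r = 5) = (5/9)(4/9)(5/9) = 0.13717; P(data | r = 6) = (6/9)(3/9)(6/9) = 0.14815; P(data | r = 8) = (8/9)(1/9)(8/9) = 0.087791.
Weighting by the prior gives 1/6 · 0.010974 = 0.001829, 1/6 · 0.038409 = 0.0064015, 1/6 · 0.10974 = 0.01829, 1/6 · 0.13717 = 0.022862, 1/6 · 0.14815 = 0.024691, 1/6 · 0.087791 = 0.014632; summing to 0.088706.
Therefore the posterior P(r = 2 | data) = (0.0064015) / (0.088706) = 0.072165.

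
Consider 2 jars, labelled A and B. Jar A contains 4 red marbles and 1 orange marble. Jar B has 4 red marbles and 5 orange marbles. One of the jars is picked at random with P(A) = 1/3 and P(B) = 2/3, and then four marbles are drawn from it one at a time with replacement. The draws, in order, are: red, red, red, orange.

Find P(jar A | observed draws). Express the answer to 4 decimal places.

0.5121

Under each hypothesis, the probability of the observed sequence is: P(data | jar A) = (4/5)(4/5)(4/5)(1/5) = 0.1024; P(data | jar B) = (4/9)(4/9)(4/9)(5/9) = 0.048773.
Weighting by the prior gives 1/3 · 0.1024 = 0.034133, 2/3 · 0.048773 = 0.032515; summing to 0.066649.
Hence P(jar A | data) = (0.034133) / (0.066649) = 0.51214.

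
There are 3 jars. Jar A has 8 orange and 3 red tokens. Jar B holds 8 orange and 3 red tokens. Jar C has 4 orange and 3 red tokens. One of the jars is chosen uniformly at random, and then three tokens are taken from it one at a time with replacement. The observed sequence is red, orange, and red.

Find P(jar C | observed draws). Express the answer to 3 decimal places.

For each hypothesis, P(data | H) works out to: P(data | jar A) = (3/11)(8/11)(3/11) = 0.054095; P(data | jar B) = (3/11)(8/11)(3/11) = 0.054095; P(data | jar C) = (3/7)(4/7)(3/7) = 0.10496.
Multiplying each by its prior: 1/3 · 0.054095 = 0.018032, 1/3 · 0.054095 = 0.018032, 1/3 · 0.10496 = 0.034985; with total 0.071049.
By Bayes' rule, P(jar C | data) = (0.034985) / (0.071049) = 0.49242.

0.492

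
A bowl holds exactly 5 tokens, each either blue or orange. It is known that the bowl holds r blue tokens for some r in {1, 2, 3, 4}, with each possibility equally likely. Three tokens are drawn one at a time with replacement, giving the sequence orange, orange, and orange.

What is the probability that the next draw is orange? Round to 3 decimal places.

0.708

Under each hypothesis, the probability of the observed sequence is: P(data | r = 1) = (4/5)(4/5)(4/5) = 64/125; P(data | r = 2) = (3/5)(3/5)(3/5) = 27/125; P(data | r = 3) = (2/5)(2/5)(2/5) = 8/125; P(data | r = 4) = (1/5)(1/5)(1/5) = 1/125.
Weighting by the prior gives 1/4 · 64/125 = 16/125, 1/4 · 27/125 = 27/500, 1/4 · 8/125 = 2/125, 1/4 · 1/125 = 1/500; these sum to 1/5.
Normalising, the posterior is P(r = 1 | data) = 16/25, P(r = 2 | data) = 27/100, P(r = 3 | data) = 2/25, P(r = 4 | data) = 1/100.
So P(orange next | data) = Σ P(orange next | H) P(H | data) = (4/5)(16/25) + (3/5)(27/100) + (2/5)(2/25) + (1/5)(1/100) = 177/250.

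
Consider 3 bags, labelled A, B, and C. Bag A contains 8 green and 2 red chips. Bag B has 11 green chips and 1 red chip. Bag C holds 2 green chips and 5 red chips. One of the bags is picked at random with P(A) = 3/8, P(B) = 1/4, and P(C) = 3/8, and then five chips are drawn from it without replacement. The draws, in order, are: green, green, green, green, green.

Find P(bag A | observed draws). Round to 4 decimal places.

The likelihood of the observed sequence under each hypothesis: P(data | bag A) = (8/10)(7/9)(6/8)(5/7)(4/6) = 2/9; P(data | bag B) = (11/12)(10/11)(9/10)(8/9)(7/8) = 7/12; P(data | bag C) = (2/7)(1/6)(0/5) = 0.
Multiplying each by its prior: 3/8 · 2/9 = 1/12, 1/4 · 7/12 = 7/48, 3/8 · 0 = 0; these sum to 11/48.
By Bayes' rule, P(bag A | data) = (1/12) / (11/48) = 4/11.

0.3636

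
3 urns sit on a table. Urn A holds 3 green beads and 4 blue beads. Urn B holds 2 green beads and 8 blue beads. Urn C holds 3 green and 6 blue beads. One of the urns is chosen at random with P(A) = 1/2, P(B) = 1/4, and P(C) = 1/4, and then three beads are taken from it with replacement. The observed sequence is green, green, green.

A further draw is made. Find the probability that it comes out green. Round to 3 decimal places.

Compute the likelihood of the observed sequence for each case: P(data | urn A) = (3/7)(3/7)(3/7) = 0.078717; P(data | urn B) = (2/10)(2/10)(2/10) = 0.008; P(data | urn C) = (3/9)(3/9)(3/9) = 0.037037.
Weighting by the prior gives 1/2 · 0.078717 = 0.039359, 1/4 · 0.008 = 0.002, 1/4 · 0.037037 = 0.0092593; these sum to 0.050618.
Normalising, the posterior is P(urn A | data) = 0.77756, P(urn B | data) = 0.039512, P(urn C | data) = 0.18292.
Averaging over the posterior, P(green next | data) = (3/7)(0.77756) + (1/5)(0.039512) + (1/3)(0.18292) = 0.40212.

0.402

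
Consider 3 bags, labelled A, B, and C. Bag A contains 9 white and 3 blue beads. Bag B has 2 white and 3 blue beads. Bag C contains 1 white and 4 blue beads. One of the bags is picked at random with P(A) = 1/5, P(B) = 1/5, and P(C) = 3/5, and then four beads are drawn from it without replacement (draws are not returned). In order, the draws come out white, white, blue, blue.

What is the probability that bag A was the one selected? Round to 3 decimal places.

0.267

The likelihood of the observed sequence under each hypothesis: P(data | bag A) = (9/12)(8/11)(3/10)(2/9) = 2/55; P(data | bag B) = (2/5)(1/4)(3/3)(2/2) = 1/10; P(data | bag C) = (1/5)(0/4) = 0.
The prior-weighted likelihoods are 1/5 · 2/55 = 2/275, 1/5 · 1/10 = 1/50, 3/5 · 0 = 0; summing to 3/110.
By Bayes' rule, P(bag A | data) = (2/275) / (3/110) = 4/15.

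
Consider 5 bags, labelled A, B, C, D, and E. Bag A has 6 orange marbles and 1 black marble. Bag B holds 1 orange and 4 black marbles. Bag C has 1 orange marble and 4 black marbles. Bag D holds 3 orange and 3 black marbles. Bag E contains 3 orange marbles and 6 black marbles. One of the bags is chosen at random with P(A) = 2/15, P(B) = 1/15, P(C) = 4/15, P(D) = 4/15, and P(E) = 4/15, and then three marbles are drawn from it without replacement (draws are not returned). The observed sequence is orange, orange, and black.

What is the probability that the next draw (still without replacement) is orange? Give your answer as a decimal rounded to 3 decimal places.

Under each hypothesis, the probability of the observed sequence is: P(data | bag A) = (6/7)(5/6)(1/5) = 1/7; P(data | bag B) = (1/5)(0/4) = 0; P(data | bag C) = (1/5)(0/4) = 0; P(data | bag D) = (3/6)(2/5)(3/4) = 3/20; P(data | bag E) = (3/9)(2/8)(6/7) = 1/14.
The prior-weighted likelihoods are 2/15 · 1/7 = 2/105, 1/15 · 0 = 0, 4/15 · 0 = 0, 4/15 · 3/20 = 1/25, 4/15 · 1/14 = 2/105; summing to 41/525.
The posterior is then P(bag A | data) = 10/41, P(bag B | data) = 0, P(bag C | data) = 0, P(bag D | data) = 21/41, P(bag E | data) = 10/41.
The predictive probability is P(orange next | data) = (1)(10/41) + (1/3)(21/41) + (1/6)(10/41) = 56/123.

0.455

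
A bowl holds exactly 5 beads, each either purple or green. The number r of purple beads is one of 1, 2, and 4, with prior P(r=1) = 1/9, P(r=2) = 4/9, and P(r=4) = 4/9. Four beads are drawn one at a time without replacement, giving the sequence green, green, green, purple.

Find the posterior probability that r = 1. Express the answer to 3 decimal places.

0.333

Under each hypothesis, the probability of the observed sequence is: P(data | r = 1) = (4/5)(3/4)(2/3)(1/2) = 1/5; P(data | r = 2) = (3/5)(2/4)(1/3)(2/2) = 1/10; P(data | r = 4) = (1/5)(0/4) = 0.
The prior-weighted likelihoods are 1/9 · 1/5 = 1/45, 4/9 · 1/10 = 2/45, 4/9 · 0 = 0; with total 1/15.
By Bayes' rule, P(r = 1 | data) = (1/45) / (1/15) = 1/3.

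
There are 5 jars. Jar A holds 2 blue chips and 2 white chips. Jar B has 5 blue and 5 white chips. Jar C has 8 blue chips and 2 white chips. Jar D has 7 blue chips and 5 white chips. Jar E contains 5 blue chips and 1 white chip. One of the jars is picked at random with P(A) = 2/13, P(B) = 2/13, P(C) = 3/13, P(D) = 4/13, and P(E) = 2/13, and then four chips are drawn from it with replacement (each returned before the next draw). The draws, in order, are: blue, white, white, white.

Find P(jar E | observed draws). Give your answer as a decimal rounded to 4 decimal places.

0.0173

Under each hypothesis, the probability of the observed sequence is: P(data | jar A) = (2/4)(2/4)(2/4)(2/4) = 0.0625; P(data | jar B) = (5/10)(5/10)(5/10)(5/10) = 0.0625; P(data | jar C) = (8/10)(2/10)(2/10)(2/10) = 0.0064; P(data | jar D) = (7/12)(5/12)(5/12)(5/12) = 0.042197; P(data | jar E) = (5/6)(1/6)(1/6)(1/6) = 0.003858.
Multiplying each by its prior: 2/13 · 0.0625 = 0.0096154, 2/13 · 0.0625 = 0.0096154, 3/13 · 0.0064 = 0.0014769, 4/13 · 0.042197 = 0.012984, 2/13 · 0.003858 = 0.00059354; summing to 0.034285.
Hence P(jar E | data) = (0.00059354) / (0.034285) = 0.017312.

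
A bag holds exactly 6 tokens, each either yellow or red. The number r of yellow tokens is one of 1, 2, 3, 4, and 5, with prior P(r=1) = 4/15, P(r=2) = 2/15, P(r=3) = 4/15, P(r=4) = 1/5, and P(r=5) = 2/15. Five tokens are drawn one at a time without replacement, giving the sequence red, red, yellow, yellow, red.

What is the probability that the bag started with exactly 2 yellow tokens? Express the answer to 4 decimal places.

0.4000

Compute the likelihood of the observed sequence for each case: P(data | r = 1) = (5/6)(4/5)(1/4)(0/3) = 0; P(data | r = 2) = (4/6)(3/5)(2/4)(1/3)(2/2) = 1/15; P(data | r = 3) = (3/6)(2/5)(3/4)(2/3)(1/2) = 1/20; P(data | r = 4) = (2/6)(1/5)(4/4)(3/3)(0/2) = 0; P(data | r = 5) = (1/6)(0/5) = 0.
Multiplying each by its prior: 4/15 · 0 = 0, 2/15 · 1/15 = 2/225, 4/15 · 1/20 = 1/75, 1/5 · 0 = 0, 2/15 · 0 = 0; summing to 1/45.
So P(r = 2 | data) = (2/225) / (1/45) = 2/5.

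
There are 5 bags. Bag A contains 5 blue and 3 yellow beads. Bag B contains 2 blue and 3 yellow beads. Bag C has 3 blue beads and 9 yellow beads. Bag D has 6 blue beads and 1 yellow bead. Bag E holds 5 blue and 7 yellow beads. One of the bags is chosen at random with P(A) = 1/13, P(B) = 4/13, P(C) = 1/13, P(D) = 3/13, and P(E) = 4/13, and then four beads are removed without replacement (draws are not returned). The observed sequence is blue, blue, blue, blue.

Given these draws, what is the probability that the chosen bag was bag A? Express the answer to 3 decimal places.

For each hypothesis, P(data | H) works out to: P(data | bag A) = (5/8)(4/7)(3/6)(2/5) = 0.071429; P(data | bag B) = (2/5)(1/4)(0/3) = 0; P(data | bag C) = (3/12)(2/11)(1/10)(0/9) = 0; P(data | bag D) = (6/7)(5/6)(4/5)(3/4) = 0.42857; P(data | bag E) = (5/12)(4/11)(3/10)(2/9) = 0.010101.
Weighting by the prior gives 1/13 · 0.071429 = 0.0054945, 4/13 · 0 = 0, 1/13 · 0 = 0, 3/13 · 0.42857 = 0.098901, 4/13 · 0.010101 = 0.003108; these sum to 0.1075.
Hence P(bag A | data) = (0.0054945) / (0.1075) = 0.05111.

0.051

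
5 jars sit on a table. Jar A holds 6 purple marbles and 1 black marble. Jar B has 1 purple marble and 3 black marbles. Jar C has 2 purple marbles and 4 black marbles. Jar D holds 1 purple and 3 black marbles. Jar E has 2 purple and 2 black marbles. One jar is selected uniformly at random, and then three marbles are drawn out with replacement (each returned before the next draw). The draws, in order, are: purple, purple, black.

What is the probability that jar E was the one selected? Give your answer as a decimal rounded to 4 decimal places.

0.3142

Under each hypothesis, the probability of the observed sequence is: P(data | jar A) = (6/7)(6/7)(1/7) = 0.10496; P(data | jar B) = (1/4)(1/4)(3/4) = 0.046875; P(data | jar C) = (2/6)(2/6)(4/6) = 0.074074; P(data | jar D) = (1/4)(1/4)(3/4) = 0.046875; P(data | jar E) = (2/4)(2/4)(2/4) = 0.125.
Weighting by the prior gives 1/5 · 0.10496 = 0.020991, 1/5 · 0.046875 = 0.009375, 1/5 · 0.074074 = 0.014815, 1/5 · 0.046875 = 0.009375, 1/5 · 0.125 = 0.025; summing to 0.079556.
Therefore the posterior P(jar E | data) = (0.025) / (0.079556) = 0.31424.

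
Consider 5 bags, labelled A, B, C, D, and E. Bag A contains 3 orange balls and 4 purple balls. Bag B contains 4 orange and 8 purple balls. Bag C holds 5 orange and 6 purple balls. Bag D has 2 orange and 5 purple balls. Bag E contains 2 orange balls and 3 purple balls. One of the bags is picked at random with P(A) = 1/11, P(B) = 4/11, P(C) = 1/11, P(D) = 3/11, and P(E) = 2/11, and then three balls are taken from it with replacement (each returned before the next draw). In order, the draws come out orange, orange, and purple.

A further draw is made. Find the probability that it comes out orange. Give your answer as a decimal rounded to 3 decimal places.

0.365

For each hypothesis, P(data | H) works out to: P(data | bag A) = (3/7)(3/7)(4/7) = 0.10496; P(data | bag B) = (4/12)(4/12)(8/12) = 0.074074; P(data | bag C) = (5/11)(5/11)(6/11) = 0.1127; P(data | bag D) = (2/7)(2/7)(5/7) = 0.058309; P(data | bag E) = (2/5)(2/5)(3/5) = 0.096.
Weighting by the prior gives 1/11 · 0.10496 = 0.0095415, 4/11 · 0.074074 = 0.026936, 1/11 · 0.1127 = 0.010245, 3/11 · 0.058309 = 0.015902, 2/11 · 0.096 = 0.017455; these sum to 0.08008.
The posterior is then P(bag A | data) = 0.11915, P(bag B | data) = 0.33637, P(bag C | data) = 0.12794, P(bag D | data) = 0.19858, P(bag E | data) = 0.21796.
Averaging over the posterior, P(orange next | data) = (3/7)(0.11915) + (1/3)(0.33637) + (5/11)(0.12794) + (2/7)(0.19858) + (2/5)(0.21796) = 0.36526.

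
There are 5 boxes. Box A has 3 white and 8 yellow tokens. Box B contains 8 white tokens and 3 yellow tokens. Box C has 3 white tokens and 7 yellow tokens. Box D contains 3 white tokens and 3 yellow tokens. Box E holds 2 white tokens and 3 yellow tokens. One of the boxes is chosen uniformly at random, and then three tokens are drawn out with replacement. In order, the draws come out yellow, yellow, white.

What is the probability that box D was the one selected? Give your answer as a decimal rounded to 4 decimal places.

Under each hypothesis, the probability of the observed sequence is: P(data | box A) = (8/11)(8/11)(3/11) = 0.14425; P(data | box B) = (3/11)(3/11)(8/11) = 0.054095; P(data | box C) = (7/10)(7/10)(3/10) = 0.147; P(data | box D) = (3/6)(3/6)(3/6) = 0.125; P(data | box E) = (3/5)(3/5)(2/5) = 0.144.
The prior-weighted likelihoods are 1/5 · 0.14425 = 0.02885, 1/5 · 0.054095 = 0.010819, 1/5 · 0.147 = 0.0294, 1/5 · 0.125 = 0.025, 1/5 · 0.144 = 0.0288; these sum to 0.12287.
So P(box D | data) = (0.025) / (0.12287) = 0.20347.

0.2035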